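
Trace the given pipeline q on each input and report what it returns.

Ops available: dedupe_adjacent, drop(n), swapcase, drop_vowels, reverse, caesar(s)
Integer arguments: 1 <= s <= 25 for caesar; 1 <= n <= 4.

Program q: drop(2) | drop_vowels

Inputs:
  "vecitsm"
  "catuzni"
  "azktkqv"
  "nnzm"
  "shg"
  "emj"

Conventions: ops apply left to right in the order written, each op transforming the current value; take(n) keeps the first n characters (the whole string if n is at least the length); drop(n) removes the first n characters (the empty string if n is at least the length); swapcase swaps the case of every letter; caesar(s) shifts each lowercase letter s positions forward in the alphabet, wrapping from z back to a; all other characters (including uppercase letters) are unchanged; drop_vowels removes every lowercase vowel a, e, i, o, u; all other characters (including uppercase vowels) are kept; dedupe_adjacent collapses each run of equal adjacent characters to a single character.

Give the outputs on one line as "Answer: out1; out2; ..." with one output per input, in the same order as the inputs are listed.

"ctsm"; "tzn"; "ktkqv"; "zm"; "g"; "j"

Execution, op by op:
  "vecitsm" -> "citsm" -> "ctsm"
  "catuzni" -> "tuzni" -> "tzn"
  "azktkqv" -> "ktkqv" -> "ktkqv"
  "nnzm" -> "zm" -> "zm"
  "shg" -> "g" -> "g"
  "emj" -> "j" -> "j"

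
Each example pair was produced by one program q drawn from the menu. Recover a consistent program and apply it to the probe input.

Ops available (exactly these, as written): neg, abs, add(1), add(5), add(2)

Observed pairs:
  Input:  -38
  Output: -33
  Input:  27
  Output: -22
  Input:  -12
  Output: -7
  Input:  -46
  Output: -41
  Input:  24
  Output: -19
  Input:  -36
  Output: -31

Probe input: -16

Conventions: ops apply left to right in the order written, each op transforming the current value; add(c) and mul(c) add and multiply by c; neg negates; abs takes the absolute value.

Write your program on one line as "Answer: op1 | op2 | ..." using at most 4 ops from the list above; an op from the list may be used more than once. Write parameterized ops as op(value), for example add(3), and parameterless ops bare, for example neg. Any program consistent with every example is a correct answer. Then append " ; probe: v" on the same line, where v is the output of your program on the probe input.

abs | neg | add(5) ; probe: -11

Check, running the answer program on each example:
  -38 -> 38 -> -38 -> -33
  27 -> 27 -> -27 -> -22
  -12 -> 12 -> -12 -> -7
  -46 -> 46 -> -46 -> -41
  24 -> 24 -> -24 -> -19
  -36 -> 36 -> -36 -> -31
  probe: -16 -> 16 -> -16 -> -11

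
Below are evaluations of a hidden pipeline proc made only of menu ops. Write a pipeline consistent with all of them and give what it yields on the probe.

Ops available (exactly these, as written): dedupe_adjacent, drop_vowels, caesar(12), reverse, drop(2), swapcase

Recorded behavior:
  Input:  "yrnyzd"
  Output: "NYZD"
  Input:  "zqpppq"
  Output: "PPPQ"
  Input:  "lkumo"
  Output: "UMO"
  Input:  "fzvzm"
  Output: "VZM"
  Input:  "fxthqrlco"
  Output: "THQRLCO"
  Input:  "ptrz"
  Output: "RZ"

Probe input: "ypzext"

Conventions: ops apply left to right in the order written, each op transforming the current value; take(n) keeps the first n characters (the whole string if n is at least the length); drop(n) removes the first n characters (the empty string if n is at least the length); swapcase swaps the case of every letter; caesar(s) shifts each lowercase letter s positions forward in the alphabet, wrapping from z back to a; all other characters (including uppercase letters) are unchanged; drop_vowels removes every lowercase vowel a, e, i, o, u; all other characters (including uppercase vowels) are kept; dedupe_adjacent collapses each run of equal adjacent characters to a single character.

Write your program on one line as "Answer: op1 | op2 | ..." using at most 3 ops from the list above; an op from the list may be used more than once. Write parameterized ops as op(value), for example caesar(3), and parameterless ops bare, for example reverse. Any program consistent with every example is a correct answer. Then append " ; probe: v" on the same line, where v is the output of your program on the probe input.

swapcase | drop(2) ; probe: "ZEXT"

Check, running the answer program on each example:
  "yrnyzd" -> "YRNYZD" -> "NYZD"
  "zqpppq" -> "ZQPPPQ" -> "PPPQ"
  "lkumo" -> "LKUMO" -> "UMO"
  "fzvzm" -> "FZVZM" -> "VZM"
  "fxthqrlco" -> "FXTHQRLCO" -> "THQRLCO"
  "ptrz" -> "PTRZ" -> "RZ"
  probe: "ypzext" -> "YPZEXT" -> "ZEXT"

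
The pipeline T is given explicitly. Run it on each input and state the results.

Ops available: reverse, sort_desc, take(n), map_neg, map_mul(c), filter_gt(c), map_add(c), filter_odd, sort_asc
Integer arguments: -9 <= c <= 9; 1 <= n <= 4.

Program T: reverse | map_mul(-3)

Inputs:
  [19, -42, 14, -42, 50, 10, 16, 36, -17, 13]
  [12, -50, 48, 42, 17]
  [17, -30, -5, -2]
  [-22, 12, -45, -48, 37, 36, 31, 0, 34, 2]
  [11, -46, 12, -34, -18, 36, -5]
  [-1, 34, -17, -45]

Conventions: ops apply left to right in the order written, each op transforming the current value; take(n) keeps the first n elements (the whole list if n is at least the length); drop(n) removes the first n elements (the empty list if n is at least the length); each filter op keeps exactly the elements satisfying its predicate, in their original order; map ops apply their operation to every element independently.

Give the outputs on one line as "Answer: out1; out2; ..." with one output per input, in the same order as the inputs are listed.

Execution, op by op:
  [19, -42, 14, -42, 50, 10, 16, 36, -17, 13] -> [13, -17, 36, 16, 10, 50, -42, 14, -42, 19] -> [-39, 51, -108, -48, -30, -150, 126, -42, 126, -57]
  [12, -50, 48, 42, 17] -> [17, 42, 48, -50, 12] -> [-51, -126, -144, 150, -36]
  [17, -30, -5, -2] -> [-2, -5, -30, 17] -> [6, 15, 90, -51]
  [-22, 12, -45, -48, 37, 36, 31, 0, 34, 2] -> [2, 34, 0, 31, 36, 37, -48, -45, 12, -22] -> [-6, -102, 0, -93, -108, -111, 144, 135, -36, 66]
  [11, -46, 12, -34, -18, 36, -5] -> [-5, 36, -18, -34, 12, -46, 11] -> [15, -108, 54, 102, -36, 138, -33]
  [-1, 34, -17, -45] -> [-45, -17, 34, -1] -> [135, 51, -102, 3]

[-39, 51, -108, -48, -30, -150, 126, -42, 126, -57]; [-51, -126, -144, 150, -36]; [6, 15, 90, -51]; [-6, -102, 0, -93, -108, -111, 144, 135, -36, 66]; [15, -108, 54, 102, -36, 138, -33]; [135, 51, -102, 3]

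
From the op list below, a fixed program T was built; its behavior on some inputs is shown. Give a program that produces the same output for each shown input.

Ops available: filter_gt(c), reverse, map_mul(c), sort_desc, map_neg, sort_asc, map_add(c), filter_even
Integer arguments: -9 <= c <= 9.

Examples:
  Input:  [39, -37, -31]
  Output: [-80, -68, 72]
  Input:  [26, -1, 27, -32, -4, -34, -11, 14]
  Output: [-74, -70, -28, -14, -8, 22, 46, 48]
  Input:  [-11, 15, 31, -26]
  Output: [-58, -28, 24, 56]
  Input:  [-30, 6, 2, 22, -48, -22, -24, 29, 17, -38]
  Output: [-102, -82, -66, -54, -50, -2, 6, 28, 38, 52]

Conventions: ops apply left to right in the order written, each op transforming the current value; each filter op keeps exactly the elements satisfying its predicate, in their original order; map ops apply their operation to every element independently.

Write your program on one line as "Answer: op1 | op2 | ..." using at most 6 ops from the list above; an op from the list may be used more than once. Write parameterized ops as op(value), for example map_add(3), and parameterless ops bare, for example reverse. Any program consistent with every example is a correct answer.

sort_asc | map_add(-7) | map_mul(-2) | map_neg | map_add(8)

Check, running the answer program on each example:
  [39, -37, -31] -> [-37, -31, 39] -> [-44, -38, 32] -> [88, 76, -64] -> [-88, -76, 64] -> [-80, -68, 72]
  [26, -1, 27, -32, -4, -34, -11, 14] -> [-34, -32, -11, -4, -1, 14, 26, 27] -> [-41, -39, -18, -11, -8, 7, 19, 20] -> [82, 78, 36, 22, 16, -14, -38, -40] -> [-82, -78, -36, -22, -16, 14, 38, 40] -> [-74, -70, -28, -14, -8, 22, 46, 48]
  [-11, 15, 31, -26] -> [-26, -11, 15, 31] -> [-33, -18, 8, 24] -> [66, 36, -16, -48] -> [-66, -36, 16, 48] -> [-58, -28, 24, 56]
  [-30, 6, 2, 22, -48, -22, -24, 29, 17, -38] -> [-48, -38, -30, -24, -22, 2, 6, 17, 22, 29] -> [-55, -45, -37, -31, -29, -5, -1, 10, 15, 22] -> [110, 90, 74, 62, 58, 10, 2, -20, -30, -44] -> [-110, -90, -74, -62, -58, -10, -2, 20, 30, 44] -> [-102, -82, -66, -54, -50, -2, 6, 28, 38, 52]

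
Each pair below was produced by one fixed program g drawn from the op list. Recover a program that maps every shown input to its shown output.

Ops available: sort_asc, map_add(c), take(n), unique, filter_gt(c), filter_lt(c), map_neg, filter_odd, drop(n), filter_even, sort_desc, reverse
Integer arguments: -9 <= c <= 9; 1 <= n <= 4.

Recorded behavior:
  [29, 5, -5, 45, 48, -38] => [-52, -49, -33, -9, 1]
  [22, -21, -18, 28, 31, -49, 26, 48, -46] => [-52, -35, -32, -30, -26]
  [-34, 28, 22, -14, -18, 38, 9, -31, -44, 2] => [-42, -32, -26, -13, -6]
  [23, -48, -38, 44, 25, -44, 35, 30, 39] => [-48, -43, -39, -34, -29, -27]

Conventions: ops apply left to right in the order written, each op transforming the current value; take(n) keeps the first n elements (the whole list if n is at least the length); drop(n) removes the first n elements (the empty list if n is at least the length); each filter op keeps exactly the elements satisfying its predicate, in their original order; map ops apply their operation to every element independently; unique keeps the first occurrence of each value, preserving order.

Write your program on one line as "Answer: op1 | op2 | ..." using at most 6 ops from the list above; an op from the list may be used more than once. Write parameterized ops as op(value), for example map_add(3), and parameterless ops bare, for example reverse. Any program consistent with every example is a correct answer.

sort_desc | sort_asc | filter_gt(-9) | reverse | map_add(4) | map_neg

Check, running the answer program on each example:
  [29, 5, -5, 45, 48, -38] -> [48, 45, 29, 5, -5, -38] -> [-38, -5, 5, 29, 45, 48] -> [-5, 5, 29, 45, 48] -> [48, 45, 29, 5, -5] -> [52, 49, 33, 9, -1] -> [-52, -49, -33, -9, 1]
  [22, -21, -18, 28, 31, -49, 26, 48, -46] -> [48, 31, 28, 26, 22, -18, -21, -46, -49] -> [-49, -46, -21, -18, 22, 26, 28, 31, 48] -> [22, 26, 28, 31, 48] -> [48, 31, 28, 26, 22] -> [52, 35, 32, 30, 26] -> [-52, -35, -32, -30, -26]
  [-34, 28, 22, -14, -18, 38, 9, -31, -44, 2] -> [38, 28, 22, 9, 2, -14, -18, -31, -34, -44] -> [-44, -34, -31, -18, -14, 2, 9, 22, 28, 38] -> [2, 9, 22, 28, 38] -> [38, 28, 22, 9, 2] -> [42, 32, 26, 13, 6] -> [-42, -32, -26, -13, -6]
  [23, -48, -38, 44, 25, -44, 35, 30, 39] -> [44, 39, 35, 30, 25, 23, -38, -44, -48] -> [-48, -44, -38, 23, 25, 30, 35, 39, 44] -> [23, 25, 30, 35, 39, 44] -> [44, 39, 35, 30, 25, 23] -> [48, 43, 39, 34, 29, 27] -> [-48, -43, -39, -34, -29, -27]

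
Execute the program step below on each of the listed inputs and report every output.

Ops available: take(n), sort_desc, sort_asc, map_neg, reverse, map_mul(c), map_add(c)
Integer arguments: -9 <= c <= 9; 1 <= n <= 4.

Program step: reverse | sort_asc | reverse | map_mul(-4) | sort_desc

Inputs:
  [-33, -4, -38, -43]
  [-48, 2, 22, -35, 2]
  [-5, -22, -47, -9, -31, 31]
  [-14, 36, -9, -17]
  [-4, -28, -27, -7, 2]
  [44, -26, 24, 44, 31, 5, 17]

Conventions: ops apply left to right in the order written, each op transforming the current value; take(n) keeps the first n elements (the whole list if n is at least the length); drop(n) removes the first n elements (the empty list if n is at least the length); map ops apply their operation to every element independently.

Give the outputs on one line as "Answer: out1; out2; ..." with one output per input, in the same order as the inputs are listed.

[172, 152, 132, 16]; [192, 140, -8, -8, -88]; [188, 124, 88, 36, 20, -124]; [68, 56, 36, -144]; [112, 108, 28, 16, -8]; [104, -20, -68, -96, -124, -176, -176]

Execution, op by op:
  [-33, -4, -38, -43] -> [-43, -38, -4, -33] -> [-43, -38, -33, -4] -> [-4, -33, -38, -43] -> [16, 132, 152, 172] -> [172, 152, 132, 16]
  [-48, 2, 22, -35, 2] -> [2, -35, 22, 2, -48] -> [-48, -35, 2, 2, 22] -> [22, 2, 2, -35, -48] -> [-88, -8, -8, 140, 192] -> [192, 140, -8, -8, -88]
  [-5, -22, -47, -9, -31, 31] -> [31, -31, -9, -47, -22, -5] -> [-47, -31, -22, -9, -5, 31] -> [31, -5, -9, -22, -31, -47] -> [-124, 20, 36, 88, 124, 188] -> [188, 124, 88, 36, 20, -124]
  [-14, 36, -9, -17] -> [-17, -9, 36, -14] -> [-17, -14, -9, 36] -> [36, -9, -14, -17] -> [-144, 36, 56, 68] -> [68, 56, 36, -144]
  [-4, -28, -27, -7, 2] -> [2, -7, -27, -28, -4] -> [-28, -27, -7, -4, 2] -> [2, -4, -7, -27, -28] -> [-8, 16, 28, 108, 112] -> [112, 108, 28, 16, -8]
  [44, -26, 24, 44, 31, 5, 17] -> [17, 5, 31, 44, 24, -26, 44] -> [-26, 5, 17, 24, 31, 44, 44] -> [44, 44, 31, 24, 17, 5, -26] -> [-176, -176, -124, -96, -68, -20, 104] -> [104, -20, -68, -96, -124, -176, -176]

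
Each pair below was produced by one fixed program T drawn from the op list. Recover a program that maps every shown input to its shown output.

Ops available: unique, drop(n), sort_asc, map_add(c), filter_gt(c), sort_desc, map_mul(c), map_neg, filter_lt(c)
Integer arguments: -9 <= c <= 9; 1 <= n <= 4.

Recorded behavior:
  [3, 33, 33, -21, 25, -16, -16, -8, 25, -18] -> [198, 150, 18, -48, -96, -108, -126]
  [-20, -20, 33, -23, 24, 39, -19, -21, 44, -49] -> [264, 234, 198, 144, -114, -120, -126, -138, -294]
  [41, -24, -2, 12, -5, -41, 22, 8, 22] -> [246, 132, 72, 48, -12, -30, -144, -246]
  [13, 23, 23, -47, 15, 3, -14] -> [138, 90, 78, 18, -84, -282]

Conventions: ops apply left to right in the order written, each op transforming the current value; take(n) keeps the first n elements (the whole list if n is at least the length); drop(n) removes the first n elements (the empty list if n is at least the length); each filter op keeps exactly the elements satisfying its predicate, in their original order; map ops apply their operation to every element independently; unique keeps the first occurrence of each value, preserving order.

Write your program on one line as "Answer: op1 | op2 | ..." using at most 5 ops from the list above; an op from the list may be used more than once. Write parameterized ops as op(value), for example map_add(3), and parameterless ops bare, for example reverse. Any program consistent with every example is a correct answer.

sort_desc | map_mul(-1) | map_mul(-6) | unique

Check, running the answer program on each example:
  [3, 33, 33, -21, 25, -16, -16, -8, 25, -18] -> [33, 33, 25, 25, 3, -8, -16, -16, -18, -21] -> [-33, -33, -25, -25, -3, 8, 16, 16, 18, 21] -> [198, 198, 150, 150, 18, -48, -96, -96, -108, -126] -> [198, 150, 18, -48, -96, -108, -126]
  [-20, -20, 33, -23, 24, 39, -19, -21, 44, -49] -> [44, 39, 33, 24, -19, -20, -20, -21, -23, -49] -> [-44, -39, -33, -24, 19, 20, 20, 21, 23, 49] -> [264, 234, 198, 144, -114, -120, -120, -126, -138, -294] -> [264, 234, 198, 144, -114, -120, -126, -138, -294]
  [41, -24, -2, 12, -5, -41, 22, 8, 22] -> [41, 22, 22, 12, 8, -2, -5, -24, -41] -> [-41, -22, -22, -12, -8, 2, 5, 24, 41] -> [246, 132, 132, 72, 48, -12, -30, -144, -246] -> [246, 132, 72, 48, -12, -30, -144, -246]
  [13, 23, 23, -47, 15, 3, -14] -> [23, 23, 15, 13, 3, -14, -47] -> [-23, -23, -15, -13, -3, 14, 47] -> [138, 138, 90, 78, 18, -84, -282] -> [138, 90, 78, 18, -84, -282]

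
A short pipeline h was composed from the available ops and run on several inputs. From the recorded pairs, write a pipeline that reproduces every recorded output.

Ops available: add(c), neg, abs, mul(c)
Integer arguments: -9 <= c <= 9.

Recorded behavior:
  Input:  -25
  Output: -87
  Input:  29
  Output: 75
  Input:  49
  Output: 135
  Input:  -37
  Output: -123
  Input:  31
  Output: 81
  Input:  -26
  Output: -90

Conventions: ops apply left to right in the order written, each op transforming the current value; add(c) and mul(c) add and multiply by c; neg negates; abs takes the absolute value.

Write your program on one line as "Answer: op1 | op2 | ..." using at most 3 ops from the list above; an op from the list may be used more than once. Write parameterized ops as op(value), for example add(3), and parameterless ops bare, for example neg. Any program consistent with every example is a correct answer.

add(5) | add(-9) | mul(3)

Check, running the answer program on each example:
  -25 -> -20 -> -29 -> -87
  29 -> 34 -> 25 -> 75
  49 -> 54 -> 45 -> 135
  -37 -> -32 -> -41 -> -123
  31 -> 36 -> 27 -> 81
  -26 -> -21 -> -30 -> -90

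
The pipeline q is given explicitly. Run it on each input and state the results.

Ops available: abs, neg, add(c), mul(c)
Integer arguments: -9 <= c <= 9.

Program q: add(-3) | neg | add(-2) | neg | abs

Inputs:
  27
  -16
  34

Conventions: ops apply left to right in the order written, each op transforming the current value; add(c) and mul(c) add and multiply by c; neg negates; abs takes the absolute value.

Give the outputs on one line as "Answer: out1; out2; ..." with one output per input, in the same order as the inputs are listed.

Execution, op by op:
  27 -> 24 -> -24 -> -26 -> 26 -> 26
  -16 -> -19 -> 19 -> 17 -> -17 -> 17
  34 -> 31 -> -31 -> -33 -> 33 -> 33

26; 17; 33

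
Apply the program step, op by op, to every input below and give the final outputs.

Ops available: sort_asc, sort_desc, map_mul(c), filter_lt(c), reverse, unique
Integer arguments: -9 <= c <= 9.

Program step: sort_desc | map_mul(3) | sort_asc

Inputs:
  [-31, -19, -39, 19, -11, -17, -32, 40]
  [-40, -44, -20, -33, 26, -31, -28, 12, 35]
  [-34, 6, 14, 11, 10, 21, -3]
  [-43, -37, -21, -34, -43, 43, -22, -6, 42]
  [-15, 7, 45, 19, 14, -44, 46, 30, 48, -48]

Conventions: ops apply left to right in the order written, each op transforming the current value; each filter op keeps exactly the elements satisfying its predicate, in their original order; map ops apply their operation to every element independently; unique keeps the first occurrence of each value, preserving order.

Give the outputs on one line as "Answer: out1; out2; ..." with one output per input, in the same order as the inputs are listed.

Execution, op by op:
  [-31, -19, -39, 19, -11, -17, -32, 40] -> [40, 19, -11, -17, -19, -31, -32, -39] -> [120, 57, -33, -51, -57, -93, -96, -117] -> [-117, -96, -93, -57, -51, -33, 57, 120]
  [-40, -44, -20, -33, 26, -31, -28, 12, 35] -> [35, 26, 12, -20, -28, -31, -33, -40, -44] -> [105, 78, 36, -60, -84, -93, -99, -120, -132] -> [-132, -120, -99, -93, -84, -60, 36, 78, 105]
  [-34, 6, 14, 11, 10, 21, -3] -> [21, 14, 11, 10, 6, -3, -34] -> [63, 42, 33, 30, 18, -9, -102] -> [-102, -9, 18, 30, 33, 42, 63]
  [-43, -37, -21, -34, -43, 43, -22, -6, 42] -> [43, 42, -6, -21, -22, -34, -37, -43, -43] -> [129, 126, -18, -63, -66, -102, -111, -129, -129] -> [-129, -129, -111, -102, -66, -63, -18, 126, 129]
  [-15, 7, 45, 19, 14, -44, 46, 30, 48, -48] -> [48, 46, 45, 30, 19, 14, 7, -15, -44, -48] -> [144, 138, 135, 90, 57, 42, 21, -45, -132, -144] -> [-144, -132, -45, 21, 42, 57, 90, 135, 138, 144]

[-117, -96, -93, -57, -51, -33, 57, 120]; [-132, -120, -99, -93, -84, -60, 36, 78, 105]; [-102, -9, 18, 30, 33, 42, 63]; [-129, -129, -111, -102, -66, -63, -18, 126, 129]; [-144, -132, -45, 21, 42, 57, 90, 135, 138, 144]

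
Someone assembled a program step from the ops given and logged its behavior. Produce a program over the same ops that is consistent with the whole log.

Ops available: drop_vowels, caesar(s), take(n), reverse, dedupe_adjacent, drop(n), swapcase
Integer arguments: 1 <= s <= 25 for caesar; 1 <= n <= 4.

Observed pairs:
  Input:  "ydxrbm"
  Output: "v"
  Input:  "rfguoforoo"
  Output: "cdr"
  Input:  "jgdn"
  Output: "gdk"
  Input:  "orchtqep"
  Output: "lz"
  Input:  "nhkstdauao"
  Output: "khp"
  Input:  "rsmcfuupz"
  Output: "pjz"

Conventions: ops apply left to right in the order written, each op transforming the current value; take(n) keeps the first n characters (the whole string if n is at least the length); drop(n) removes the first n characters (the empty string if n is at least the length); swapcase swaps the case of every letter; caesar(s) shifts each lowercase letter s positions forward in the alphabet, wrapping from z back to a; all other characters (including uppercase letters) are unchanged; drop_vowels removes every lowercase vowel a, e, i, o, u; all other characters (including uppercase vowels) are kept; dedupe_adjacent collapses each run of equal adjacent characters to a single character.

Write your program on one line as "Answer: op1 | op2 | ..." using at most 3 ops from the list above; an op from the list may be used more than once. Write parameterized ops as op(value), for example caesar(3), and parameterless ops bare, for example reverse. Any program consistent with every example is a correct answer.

take(4) | caesar(23) | drop_vowels

Check, running the answer program on each example:
  "ydxrbm" -> "ydxr" -> "vauo" -> "v"
  "rfguoforoo" -> "rfgu" -> "ocdr" -> "cdr"
  "jgdn" -> "jgdn" -> "gdak" -> "gdk"
  "orchtqep" -> "orch" -> "loze" -> "lz"
  "nhkstdauao" -> "nhks" -> "kehp" -> "khp"
  "rsmcfuupz" -> "rsmc" -> "opjz" -> "pjz"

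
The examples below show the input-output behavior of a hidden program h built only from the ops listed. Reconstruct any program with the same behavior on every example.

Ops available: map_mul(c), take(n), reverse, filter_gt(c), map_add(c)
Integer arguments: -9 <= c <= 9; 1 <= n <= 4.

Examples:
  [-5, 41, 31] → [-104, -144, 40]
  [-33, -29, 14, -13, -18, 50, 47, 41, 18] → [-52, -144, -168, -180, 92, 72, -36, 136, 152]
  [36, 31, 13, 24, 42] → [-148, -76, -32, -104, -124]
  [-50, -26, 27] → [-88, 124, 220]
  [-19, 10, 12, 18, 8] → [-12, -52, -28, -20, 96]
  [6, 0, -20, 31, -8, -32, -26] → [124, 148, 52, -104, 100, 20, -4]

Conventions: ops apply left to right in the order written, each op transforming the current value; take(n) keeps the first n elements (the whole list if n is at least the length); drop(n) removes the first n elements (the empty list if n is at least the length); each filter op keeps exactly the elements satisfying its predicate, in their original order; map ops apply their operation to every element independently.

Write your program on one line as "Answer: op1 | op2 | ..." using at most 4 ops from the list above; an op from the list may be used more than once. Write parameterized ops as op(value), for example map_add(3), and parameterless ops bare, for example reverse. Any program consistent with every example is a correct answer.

map_add(-5) | reverse | map_mul(-4)

Check, running the answer program on each example:
  [-5, 41, 31] -> [-10, 36, 26] -> [26, 36, -10] -> [-104, -144, 40]
  [-33, -29, 14, -13, -18, 50, 47, 41, 18] -> [-38, -34, 9, -18, -23, 45, 42, 36, 13] -> [13, 36, 42, 45, -23, -18, 9, -34, -38] -> [-52, -144, -168, -180, 92, 72, -36, 136, 152]
  [36, 31, 13, 24, 42] -> [31, 26, 8, 19, 37] -> [37, 19, 8, 26, 31] -> [-148, -76, -32, -104, -124]
  [-50, -26, 27] -> [-55, -31, 22] -> [22, -31, -55] -> [-88, 124, 220]
  [-19, 10, 12, 18, 8] -> [-24, 5, 7, 13, 3] -> [3, 13, 7, 5, -24] -> [-12, -52, -28, -20, 96]
  [6, 0, -20, 31, -8, -32, -26] -> [1, -5, -25, 26, -13, -37, -31] -> [-31, -37, -13, 26, -25, -5, 1] -> [124, 148, 52, -104, 100, 20, -4]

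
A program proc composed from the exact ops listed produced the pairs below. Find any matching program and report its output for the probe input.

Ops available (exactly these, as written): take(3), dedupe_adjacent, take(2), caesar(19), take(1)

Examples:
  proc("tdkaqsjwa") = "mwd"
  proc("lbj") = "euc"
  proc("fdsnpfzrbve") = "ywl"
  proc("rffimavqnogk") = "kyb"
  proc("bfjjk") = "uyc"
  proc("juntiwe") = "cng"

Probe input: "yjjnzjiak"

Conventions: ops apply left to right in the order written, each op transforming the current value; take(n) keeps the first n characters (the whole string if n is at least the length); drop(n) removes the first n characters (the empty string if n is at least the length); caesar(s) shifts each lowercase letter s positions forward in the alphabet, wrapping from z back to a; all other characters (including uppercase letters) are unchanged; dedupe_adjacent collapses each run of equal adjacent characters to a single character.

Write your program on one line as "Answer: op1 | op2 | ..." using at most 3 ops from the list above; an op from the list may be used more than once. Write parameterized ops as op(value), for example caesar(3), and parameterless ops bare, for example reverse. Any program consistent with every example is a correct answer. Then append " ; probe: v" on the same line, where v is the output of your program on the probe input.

caesar(19) | dedupe_adjacent | take(3) ; probe: "rcg"

Check, running the answer program on each example:
  "tdkaqsjwa" -> "mwdtjlcpt" -> "mwdtjlcpt" -> "mwd"
  "lbj" -> "euc" -> "euc" -> "euc"
  "fdsnpfzrbve" -> "ywlgiyskuox" -> "ywlgiyskuox" -> "ywl"
  "rffimavqnogk" -> "kyybftojghzd" -> "kybftojghzd" -> "kyb"
  "bfjjk" -> "uyccd" -> "uycd" -> "uyc"
  "juntiwe" -> "cngmbpx" -> "cngmbpx" -> "cng"
  probe: "yjjnzjiak" -> "rccgscbtd" -> "rcgscbtd" -> "rcg"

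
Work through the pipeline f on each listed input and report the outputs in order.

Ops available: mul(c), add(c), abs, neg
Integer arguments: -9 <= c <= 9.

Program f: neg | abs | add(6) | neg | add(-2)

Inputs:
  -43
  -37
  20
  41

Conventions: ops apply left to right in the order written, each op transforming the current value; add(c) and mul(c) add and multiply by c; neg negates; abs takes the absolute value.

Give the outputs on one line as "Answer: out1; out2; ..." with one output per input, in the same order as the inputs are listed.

Execution, op by op:
  -43 -> 43 -> 43 -> 49 -> -49 -> -51
  -37 -> 37 -> 37 -> 43 -> -43 -> -45
  20 -> -20 -> 20 -> 26 -> -26 -> -28
  41 -> -41 -> 41 -> 47 -> -47 -> -49

-51; -45; -28; -49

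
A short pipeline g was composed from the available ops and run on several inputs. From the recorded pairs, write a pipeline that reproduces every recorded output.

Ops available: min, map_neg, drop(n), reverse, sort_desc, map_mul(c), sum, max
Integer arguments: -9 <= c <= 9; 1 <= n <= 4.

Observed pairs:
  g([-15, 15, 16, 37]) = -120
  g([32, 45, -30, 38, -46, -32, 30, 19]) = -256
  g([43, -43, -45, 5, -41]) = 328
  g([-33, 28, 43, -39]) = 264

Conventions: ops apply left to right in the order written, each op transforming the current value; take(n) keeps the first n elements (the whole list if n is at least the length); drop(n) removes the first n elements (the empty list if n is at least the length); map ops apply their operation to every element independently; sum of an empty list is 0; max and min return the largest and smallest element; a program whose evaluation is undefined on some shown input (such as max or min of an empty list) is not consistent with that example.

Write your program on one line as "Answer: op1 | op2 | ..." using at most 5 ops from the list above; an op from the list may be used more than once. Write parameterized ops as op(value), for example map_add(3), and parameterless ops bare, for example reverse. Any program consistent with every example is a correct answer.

sort_desc | map_mul(-8) | drop(2) | min

Check, running the answer program on each example:
  [-15, 15, 16, 37] -> [37, 16, 15, -15] -> [-296, -128, -120, 120] -> [-120, 120] -> -120
  [32, 45, -30, 38, -46, -32, 30, 19] -> [45, 38, 32, 30, 19, -30, -32, -46] -> [-360, -304, -256, -240, -152, 240, 256, 368] -> [-256, -240, -152, 240, 256, 368] -> -256
  [43, -43, -45, 5, -41] -> [43, 5, -41, -43, -45] -> [-344, -40, 328, 344, 360] -> [328, 344, 360] -> 328
  [-33, 28, 43, -39] -> [43, 28, -33, -39] -> [-344, -224, 264, 312] -> [264, 312] -> 264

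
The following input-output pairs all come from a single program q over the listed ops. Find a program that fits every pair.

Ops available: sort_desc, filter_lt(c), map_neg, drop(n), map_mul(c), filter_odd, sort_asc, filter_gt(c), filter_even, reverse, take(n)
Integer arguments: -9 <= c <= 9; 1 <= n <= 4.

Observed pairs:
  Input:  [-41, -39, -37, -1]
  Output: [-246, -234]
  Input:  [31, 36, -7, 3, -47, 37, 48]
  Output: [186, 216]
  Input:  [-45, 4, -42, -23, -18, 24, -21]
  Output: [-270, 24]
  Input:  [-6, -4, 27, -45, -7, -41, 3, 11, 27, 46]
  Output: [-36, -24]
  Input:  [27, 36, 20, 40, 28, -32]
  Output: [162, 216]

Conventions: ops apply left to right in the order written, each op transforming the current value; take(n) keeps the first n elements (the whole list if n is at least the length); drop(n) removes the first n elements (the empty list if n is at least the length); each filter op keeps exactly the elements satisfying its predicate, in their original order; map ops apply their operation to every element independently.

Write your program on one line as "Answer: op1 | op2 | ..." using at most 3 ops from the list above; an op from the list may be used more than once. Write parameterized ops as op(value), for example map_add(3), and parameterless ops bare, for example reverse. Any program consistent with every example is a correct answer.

map_mul(6) | take(2)

Check, running the answer program on each example:
  [-41, -39, -37, -1] -> [-246, -234, -222, -6] -> [-246, -234]
  [31, 36, -7, 3, -47, 37, 48] -> [186, 216, -42, 18, -282, 222, 288] -> [186, 216]
  [-45, 4, -42, -23, -18, 24, -21] -> [-270, 24, -252, -138, -108, 144, -126] -> [-270, 24]
  [-6, -4, 27, -45, -7, -41, 3, 11, 27, 46] -> [-36, -24, 162, -270, -42, -246, 18, 66, 162, 276] -> [-36, -24]
  [27, 36, 20, 40, 28, -32] -> [162, 216, 120, 240, 168, -192] -> [162, 216]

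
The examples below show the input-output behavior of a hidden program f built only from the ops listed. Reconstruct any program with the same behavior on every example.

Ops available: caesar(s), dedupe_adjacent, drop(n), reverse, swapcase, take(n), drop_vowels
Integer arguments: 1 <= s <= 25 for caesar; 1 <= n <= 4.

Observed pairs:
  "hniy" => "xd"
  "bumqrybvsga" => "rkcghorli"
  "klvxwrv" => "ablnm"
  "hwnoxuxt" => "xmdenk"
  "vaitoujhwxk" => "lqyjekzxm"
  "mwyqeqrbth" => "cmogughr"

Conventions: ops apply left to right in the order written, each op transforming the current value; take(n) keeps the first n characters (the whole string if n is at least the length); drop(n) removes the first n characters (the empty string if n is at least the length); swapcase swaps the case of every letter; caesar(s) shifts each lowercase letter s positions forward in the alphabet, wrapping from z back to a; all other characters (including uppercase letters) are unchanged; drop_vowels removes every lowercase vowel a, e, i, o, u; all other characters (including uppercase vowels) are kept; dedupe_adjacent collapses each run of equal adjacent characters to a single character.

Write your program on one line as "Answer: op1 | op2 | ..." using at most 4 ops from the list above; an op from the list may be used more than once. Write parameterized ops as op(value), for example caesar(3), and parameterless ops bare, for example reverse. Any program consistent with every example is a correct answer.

reverse | drop(2) | caesar(16) | reverse

Check, running the answer program on each example:
  "hniy" -> "yinh" -> "nh" -> "dx" -> "xd"
  "bumqrybvsga" -> "agsvbyrqmub" -> "svbyrqmub" -> "ilrohgckr" -> "rkcghorli"
  "klvxwrv" -> "vrwxvlk" -> "wxvlk" -> "mnlba" -> "ablnm"
  "hwnoxuxt" -> "txuxonwh" -> "uxonwh" -> "knedmx" -> "xmdenk"
  "vaitoujhwxk" -> "kxwhjuotiav" -> "whjuotiav" -> "mxzkejyql" -> "lqyjekzxm"
  "mwyqeqrbth" -> "htbrqeqywm" -> "brqeqywm" -> "rhgugomc" -> "cmogughr"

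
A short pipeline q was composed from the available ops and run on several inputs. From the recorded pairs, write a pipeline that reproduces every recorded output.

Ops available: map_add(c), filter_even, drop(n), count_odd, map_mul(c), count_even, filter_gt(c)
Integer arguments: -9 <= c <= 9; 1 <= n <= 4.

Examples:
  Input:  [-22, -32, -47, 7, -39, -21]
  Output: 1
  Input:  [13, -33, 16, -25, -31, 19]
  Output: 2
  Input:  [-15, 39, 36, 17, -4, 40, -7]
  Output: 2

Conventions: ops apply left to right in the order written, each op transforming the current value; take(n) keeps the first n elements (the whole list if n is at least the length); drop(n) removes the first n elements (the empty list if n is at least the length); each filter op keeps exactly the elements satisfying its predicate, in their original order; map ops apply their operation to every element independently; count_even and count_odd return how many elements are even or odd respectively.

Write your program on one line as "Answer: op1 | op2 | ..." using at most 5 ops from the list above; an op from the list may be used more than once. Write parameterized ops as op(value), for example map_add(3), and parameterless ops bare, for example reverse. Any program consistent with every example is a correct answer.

filter_gt(5) | map_mul(-3) | map_add(4) | count_odd

Check, running the answer program on each example:
  [-22, -32, -47, 7, -39, -21] -> [7] -> [-21] -> [-17] -> 1
  [13, -33, 16, -25, -31, 19] -> [13, 16, 19] -> [-39, -48, -57] -> [-35, -44, -53] -> 2
  [-15, 39, 36, 17, -4, 40, -7] -> [39, 36, 17, 40] -> [-117, -108, -51, -120] -> [-113, -104, -47, -116] -> 2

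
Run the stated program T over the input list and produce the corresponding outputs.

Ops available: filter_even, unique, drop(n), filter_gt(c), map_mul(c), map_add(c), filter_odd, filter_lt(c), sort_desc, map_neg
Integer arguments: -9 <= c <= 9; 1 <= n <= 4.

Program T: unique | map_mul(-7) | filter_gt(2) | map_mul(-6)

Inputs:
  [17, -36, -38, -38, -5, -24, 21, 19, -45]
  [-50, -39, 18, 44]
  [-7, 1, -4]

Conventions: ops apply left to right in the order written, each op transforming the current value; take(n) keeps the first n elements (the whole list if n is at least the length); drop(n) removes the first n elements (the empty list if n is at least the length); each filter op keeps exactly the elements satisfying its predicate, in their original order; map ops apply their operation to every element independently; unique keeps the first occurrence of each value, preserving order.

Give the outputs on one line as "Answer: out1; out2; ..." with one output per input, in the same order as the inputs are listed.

Execution, op by op:
  [17, -36, -38, -38, -5, -24, 21, 19, -45] -> [17, -36, -38, -5, -24, 21, 19, -45] -> [-119, 252, 266, 35, 168, -147, -133, 315] -> [252, 266, 35, 168, 315] -> [-1512, -1596, -210, -1008, -1890]
  [-50, -39, 18, 44] -> [-50, -39, 18, 44] -> [350, 273, -126, -308] -> [350, 273] -> [-2100, -1638]
  [-7, 1, -4] -> [-7, 1, -4] -> [49, -7, 28] -> [49, 28] -> [-294, -168]

[-1512, -1596, -210, -1008, -1890]; [-2100, -1638]; [-294, -168]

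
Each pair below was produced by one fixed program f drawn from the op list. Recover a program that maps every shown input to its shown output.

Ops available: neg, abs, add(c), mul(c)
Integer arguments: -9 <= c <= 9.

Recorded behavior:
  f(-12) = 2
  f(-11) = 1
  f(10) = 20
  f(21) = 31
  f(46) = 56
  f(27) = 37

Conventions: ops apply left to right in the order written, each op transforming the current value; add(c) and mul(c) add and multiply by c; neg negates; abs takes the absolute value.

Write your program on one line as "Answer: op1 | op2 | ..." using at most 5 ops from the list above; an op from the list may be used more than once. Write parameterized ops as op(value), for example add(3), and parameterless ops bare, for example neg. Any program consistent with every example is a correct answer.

neg | add(-6) | add(-4) | neg | abs

Check, running the answer program on each example:
  -12 -> 12 -> 6 -> 2 -> -2 -> 2
  -11 -> 11 -> 5 -> 1 -> -1 -> 1
  10 -> -10 -> -16 -> -20 -> 20 -> 20
  21 -> -21 -> -27 -> -31 -> 31 -> 31
  46 -> -46 -> -52 -> -56 -> 56 -> 56
  27 -> -27 -> -33 -> -37 -> 37 -> 37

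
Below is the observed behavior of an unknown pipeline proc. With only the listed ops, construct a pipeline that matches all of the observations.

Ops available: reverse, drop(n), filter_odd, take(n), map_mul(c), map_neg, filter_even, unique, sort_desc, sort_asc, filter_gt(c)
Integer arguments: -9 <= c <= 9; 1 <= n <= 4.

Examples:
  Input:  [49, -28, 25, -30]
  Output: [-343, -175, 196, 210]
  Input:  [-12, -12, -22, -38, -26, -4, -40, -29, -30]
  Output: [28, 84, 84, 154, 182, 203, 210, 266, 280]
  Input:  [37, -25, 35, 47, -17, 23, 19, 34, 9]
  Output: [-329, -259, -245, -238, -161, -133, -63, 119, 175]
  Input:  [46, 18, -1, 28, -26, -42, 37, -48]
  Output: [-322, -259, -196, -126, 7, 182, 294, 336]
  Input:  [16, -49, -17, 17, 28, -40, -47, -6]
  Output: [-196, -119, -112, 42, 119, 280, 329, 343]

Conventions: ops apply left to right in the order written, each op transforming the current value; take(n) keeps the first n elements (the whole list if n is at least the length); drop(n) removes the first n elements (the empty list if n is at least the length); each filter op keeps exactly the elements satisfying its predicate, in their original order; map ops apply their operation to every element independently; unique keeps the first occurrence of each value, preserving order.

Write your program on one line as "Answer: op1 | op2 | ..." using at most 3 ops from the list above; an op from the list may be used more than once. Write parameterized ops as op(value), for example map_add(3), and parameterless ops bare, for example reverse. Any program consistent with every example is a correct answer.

map_mul(-7) | reverse | sort_asc

Check, running the answer program on each example:
  [49, -28, 25, -30] -> [-343, 196, -175, 210] -> [210, -175, 196, -343] -> [-343, -175, 196, 210]
  [-12, -12, -22, -38, -26, -4, -40, -29, -30] -> [84, 84, 154, 266, 182, 28, 280, 203, 210] -> [210, 203, 280, 28, 182, 266, 154, 84, 84] -> [28, 84, 84, 154, 182, 203, 210, 266, 280]
  [37, -25, 35, 47, -17, 23, 19, 34, 9] -> [-259, 175, -245, -329, 119, -161, -133, -238, -63] -> [-63, -238, -133, -161, 119, -329, -245, 175, -259] -> [-329, -259, -245, -238, -161, -133, -63, 119, 175]
  [46, 18, -1, 28, -26, -42, 37, -48] -> [-322, -126, 7, -196, 182, 294, -259, 336] -> [336, -259, 294, 182, -196, 7, -126, -322] -> [-322, -259, -196, -126, 7, 182, 294, 336]
  [16, -49, -17, 17, 28, -40, -47, -6] -> [-112, 343, 119, -119, -196, 280, 329, 42] -> [42, 329, 280, -196, -119, 119, 343, -112] -> [-196, -119, -112, 42, 119, 280, 329, 343]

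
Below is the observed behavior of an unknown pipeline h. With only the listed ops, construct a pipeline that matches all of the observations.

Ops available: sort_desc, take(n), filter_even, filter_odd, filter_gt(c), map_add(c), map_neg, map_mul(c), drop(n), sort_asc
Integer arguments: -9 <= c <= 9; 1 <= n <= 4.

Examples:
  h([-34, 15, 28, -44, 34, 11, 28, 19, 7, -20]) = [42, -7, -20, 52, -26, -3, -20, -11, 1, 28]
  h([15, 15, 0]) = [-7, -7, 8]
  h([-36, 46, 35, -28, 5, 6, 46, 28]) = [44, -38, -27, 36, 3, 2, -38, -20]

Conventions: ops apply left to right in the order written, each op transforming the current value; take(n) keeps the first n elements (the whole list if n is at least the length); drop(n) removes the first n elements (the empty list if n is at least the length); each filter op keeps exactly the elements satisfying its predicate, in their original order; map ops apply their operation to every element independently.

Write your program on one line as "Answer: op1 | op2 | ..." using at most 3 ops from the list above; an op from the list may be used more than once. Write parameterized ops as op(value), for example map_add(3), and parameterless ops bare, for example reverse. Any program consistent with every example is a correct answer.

map_neg | map_add(8)

Check, running the answer program on each example:
  [-34, 15, 28, -44, 34, 11, 28, 19, 7, -20] -> [34, -15, -28, 44, -34, -11, -28, -19, -7, 20] -> [42, -7, -20, 52, -26, -3, -20, -11, 1, 28]
  [15, 15, 0] -> [-15, -15, 0] -> [-7, -7, 8]
  [-36, 46, 35, -28, 5, 6, 46, 28] -> [36, -46, -35, 28, -5, -6, -46, -28] -> [44, -38, -27, 36, 3, 2, -38, -20]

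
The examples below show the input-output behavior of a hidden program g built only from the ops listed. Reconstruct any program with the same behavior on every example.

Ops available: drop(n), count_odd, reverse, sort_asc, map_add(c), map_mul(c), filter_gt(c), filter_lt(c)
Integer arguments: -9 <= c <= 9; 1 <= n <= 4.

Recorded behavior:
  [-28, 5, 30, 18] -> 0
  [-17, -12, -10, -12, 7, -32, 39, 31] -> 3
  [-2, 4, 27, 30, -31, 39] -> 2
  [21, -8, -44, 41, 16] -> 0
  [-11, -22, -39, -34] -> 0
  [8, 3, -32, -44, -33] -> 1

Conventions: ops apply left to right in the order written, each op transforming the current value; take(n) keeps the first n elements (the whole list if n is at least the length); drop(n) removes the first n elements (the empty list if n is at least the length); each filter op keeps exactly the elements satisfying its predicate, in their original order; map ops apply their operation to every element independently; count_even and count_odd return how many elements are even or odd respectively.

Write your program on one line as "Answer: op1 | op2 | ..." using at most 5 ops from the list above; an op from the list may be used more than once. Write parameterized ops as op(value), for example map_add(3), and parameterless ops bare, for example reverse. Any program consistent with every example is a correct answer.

drop(4) | sort_asc | reverse | count_odd

Check, running the answer program on each example:
  [-28, 5, 30, 18] -> [] -> [] -> [] -> 0
  [-17, -12, -10, -12, 7, -32, 39, 31] -> [7, -32, 39, 31] -> [-32, 7, 31, 39] -> [39, 31, 7, -32] -> 3
  [-2, 4, 27, 30, -31, 39] -> [-31, 39] -> [-31, 39] -> [39, -31] -> 2
  [21, -8, -44, 41, 16] -> [16] -> [16] -> [16] -> 0
  [-11, -22, -39, -34] -> [] -> [] -> [] -> 0
  [8, 3, -32, -44, -33] -> [-33] -> [-33] -> [-33] -> 1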